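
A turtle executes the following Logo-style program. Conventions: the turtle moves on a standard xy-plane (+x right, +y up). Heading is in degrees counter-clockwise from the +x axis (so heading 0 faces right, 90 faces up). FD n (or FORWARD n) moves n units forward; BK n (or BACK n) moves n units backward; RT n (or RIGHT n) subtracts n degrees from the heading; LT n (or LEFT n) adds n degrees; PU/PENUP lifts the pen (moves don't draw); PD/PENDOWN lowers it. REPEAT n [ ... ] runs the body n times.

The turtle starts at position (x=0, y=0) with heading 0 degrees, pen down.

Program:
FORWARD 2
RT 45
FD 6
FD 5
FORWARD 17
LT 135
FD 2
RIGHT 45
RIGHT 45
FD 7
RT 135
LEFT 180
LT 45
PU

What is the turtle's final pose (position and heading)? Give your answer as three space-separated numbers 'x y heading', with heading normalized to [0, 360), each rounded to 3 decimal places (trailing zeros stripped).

Answer: 28.799 -17.799 90

Derivation:
Executing turtle program step by step:
Start: pos=(0,0), heading=0, pen down
FD 2: (0,0) -> (2,0) [heading=0, draw]
RT 45: heading 0 -> 315
FD 6: (2,0) -> (6.243,-4.243) [heading=315, draw]
FD 5: (6.243,-4.243) -> (9.778,-7.778) [heading=315, draw]
FD 17: (9.778,-7.778) -> (21.799,-19.799) [heading=315, draw]
LT 135: heading 315 -> 90
FD 2: (21.799,-19.799) -> (21.799,-17.799) [heading=90, draw]
RT 45: heading 90 -> 45
RT 45: heading 45 -> 0
FD 7: (21.799,-17.799) -> (28.799,-17.799) [heading=0, draw]
RT 135: heading 0 -> 225
LT 180: heading 225 -> 45
LT 45: heading 45 -> 90
PU: pen up
Final: pos=(28.799,-17.799), heading=90, 6 segment(s) drawn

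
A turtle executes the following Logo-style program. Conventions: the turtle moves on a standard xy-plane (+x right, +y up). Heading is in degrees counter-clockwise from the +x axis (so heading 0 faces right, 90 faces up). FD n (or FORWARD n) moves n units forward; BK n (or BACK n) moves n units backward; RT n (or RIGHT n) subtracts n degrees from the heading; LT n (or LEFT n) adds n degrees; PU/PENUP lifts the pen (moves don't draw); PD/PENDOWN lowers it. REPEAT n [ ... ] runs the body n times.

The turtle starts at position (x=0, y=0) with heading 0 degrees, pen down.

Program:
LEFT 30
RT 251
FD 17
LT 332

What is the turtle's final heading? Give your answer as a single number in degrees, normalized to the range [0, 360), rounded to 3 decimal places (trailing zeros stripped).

Executing turtle program step by step:
Start: pos=(0,0), heading=0, pen down
LT 30: heading 0 -> 30
RT 251: heading 30 -> 139
FD 17: (0,0) -> (-12.83,11.153) [heading=139, draw]
LT 332: heading 139 -> 111
Final: pos=(-12.83,11.153), heading=111, 1 segment(s) drawn

Answer: 111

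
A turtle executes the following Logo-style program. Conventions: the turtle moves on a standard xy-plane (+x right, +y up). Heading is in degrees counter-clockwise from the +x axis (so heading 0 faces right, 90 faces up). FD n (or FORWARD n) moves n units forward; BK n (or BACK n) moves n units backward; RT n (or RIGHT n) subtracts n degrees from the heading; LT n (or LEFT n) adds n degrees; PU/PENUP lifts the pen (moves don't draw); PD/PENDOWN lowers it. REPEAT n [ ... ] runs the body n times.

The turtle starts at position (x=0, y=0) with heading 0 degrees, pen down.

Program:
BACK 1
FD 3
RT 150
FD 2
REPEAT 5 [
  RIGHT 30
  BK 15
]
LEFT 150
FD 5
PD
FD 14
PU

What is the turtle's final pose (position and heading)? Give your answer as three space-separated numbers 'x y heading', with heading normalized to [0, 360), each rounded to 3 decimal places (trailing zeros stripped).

Executing turtle program step by step:
Start: pos=(0,0), heading=0, pen down
BK 1: (0,0) -> (-1,0) [heading=0, draw]
FD 3: (-1,0) -> (2,0) [heading=0, draw]
RT 150: heading 0 -> 210
FD 2: (2,0) -> (0.268,-1) [heading=210, draw]
REPEAT 5 [
  -- iteration 1/5 --
  RT 30: heading 210 -> 180
  BK 15: (0.268,-1) -> (15.268,-1) [heading=180, draw]
  -- iteration 2/5 --
  RT 30: heading 180 -> 150
  BK 15: (15.268,-1) -> (28.258,-8.5) [heading=150, draw]
  -- iteration 3/5 --
  RT 30: heading 150 -> 120
  BK 15: (28.258,-8.5) -> (35.758,-21.49) [heading=120, draw]
  -- iteration 4/5 --
  RT 30: heading 120 -> 90
  BK 15: (35.758,-21.49) -> (35.758,-36.49) [heading=90, draw]
  -- iteration 5/5 --
  RT 30: heading 90 -> 60
  BK 15: (35.758,-36.49) -> (28.258,-49.481) [heading=60, draw]
]
LT 150: heading 60 -> 210
FD 5: (28.258,-49.481) -> (23.928,-51.981) [heading=210, draw]
PD: pen down
FD 14: (23.928,-51.981) -> (11.804,-58.981) [heading=210, draw]
PU: pen up
Final: pos=(11.804,-58.981), heading=210, 10 segment(s) drawn

Answer: 11.804 -58.981 210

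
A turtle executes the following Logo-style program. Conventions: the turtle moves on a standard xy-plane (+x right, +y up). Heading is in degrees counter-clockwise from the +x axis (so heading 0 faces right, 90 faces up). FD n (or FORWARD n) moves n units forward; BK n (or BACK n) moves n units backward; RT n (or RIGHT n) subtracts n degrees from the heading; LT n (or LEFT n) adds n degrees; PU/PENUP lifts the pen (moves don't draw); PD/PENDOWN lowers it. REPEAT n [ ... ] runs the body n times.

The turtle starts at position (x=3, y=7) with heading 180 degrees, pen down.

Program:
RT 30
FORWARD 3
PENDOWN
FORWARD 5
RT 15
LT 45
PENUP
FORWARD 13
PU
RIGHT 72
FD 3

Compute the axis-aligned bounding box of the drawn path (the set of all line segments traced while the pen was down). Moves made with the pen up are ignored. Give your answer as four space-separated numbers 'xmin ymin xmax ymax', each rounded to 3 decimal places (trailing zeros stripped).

Answer: -3.928 7 3 11

Derivation:
Executing turtle program step by step:
Start: pos=(3,7), heading=180, pen down
RT 30: heading 180 -> 150
FD 3: (3,7) -> (0.402,8.5) [heading=150, draw]
PD: pen down
FD 5: (0.402,8.5) -> (-3.928,11) [heading=150, draw]
RT 15: heading 150 -> 135
LT 45: heading 135 -> 180
PU: pen up
FD 13: (-3.928,11) -> (-16.928,11) [heading=180, move]
PU: pen up
RT 72: heading 180 -> 108
FD 3: (-16.928,11) -> (-17.855,13.853) [heading=108, move]
Final: pos=(-17.855,13.853), heading=108, 2 segment(s) drawn

Segment endpoints: x in {-3.928, 0.402, 3}, y in {7, 8.5, 11}
xmin=-3.928, ymin=7, xmax=3, ymax=11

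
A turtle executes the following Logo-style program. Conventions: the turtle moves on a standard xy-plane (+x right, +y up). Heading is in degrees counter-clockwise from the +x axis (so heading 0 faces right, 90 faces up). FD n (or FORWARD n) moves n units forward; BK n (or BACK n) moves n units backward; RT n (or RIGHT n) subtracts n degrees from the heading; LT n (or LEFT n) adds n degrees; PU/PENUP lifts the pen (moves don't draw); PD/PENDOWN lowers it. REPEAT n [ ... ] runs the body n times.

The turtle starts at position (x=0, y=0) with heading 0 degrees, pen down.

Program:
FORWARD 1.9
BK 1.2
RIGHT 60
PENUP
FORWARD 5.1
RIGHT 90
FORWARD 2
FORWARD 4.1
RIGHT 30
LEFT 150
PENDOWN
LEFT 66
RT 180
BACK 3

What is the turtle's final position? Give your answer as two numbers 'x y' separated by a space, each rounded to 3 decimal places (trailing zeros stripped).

Answer: 0.394 -5.703

Derivation:
Executing turtle program step by step:
Start: pos=(0,0), heading=0, pen down
FD 1.9: (0,0) -> (1.9,0) [heading=0, draw]
BK 1.2: (1.9,0) -> (0.7,0) [heading=0, draw]
RT 60: heading 0 -> 300
PU: pen up
FD 5.1: (0.7,0) -> (3.25,-4.417) [heading=300, move]
RT 90: heading 300 -> 210
FD 2: (3.25,-4.417) -> (1.518,-5.417) [heading=210, move]
FD 4.1: (1.518,-5.417) -> (-2.033,-7.467) [heading=210, move]
RT 30: heading 210 -> 180
LT 150: heading 180 -> 330
PD: pen down
LT 66: heading 330 -> 36
RT 180: heading 36 -> 216
BK 3: (-2.033,-7.467) -> (0.394,-5.703) [heading=216, draw]
Final: pos=(0.394,-5.703), heading=216, 3 segment(s) drawn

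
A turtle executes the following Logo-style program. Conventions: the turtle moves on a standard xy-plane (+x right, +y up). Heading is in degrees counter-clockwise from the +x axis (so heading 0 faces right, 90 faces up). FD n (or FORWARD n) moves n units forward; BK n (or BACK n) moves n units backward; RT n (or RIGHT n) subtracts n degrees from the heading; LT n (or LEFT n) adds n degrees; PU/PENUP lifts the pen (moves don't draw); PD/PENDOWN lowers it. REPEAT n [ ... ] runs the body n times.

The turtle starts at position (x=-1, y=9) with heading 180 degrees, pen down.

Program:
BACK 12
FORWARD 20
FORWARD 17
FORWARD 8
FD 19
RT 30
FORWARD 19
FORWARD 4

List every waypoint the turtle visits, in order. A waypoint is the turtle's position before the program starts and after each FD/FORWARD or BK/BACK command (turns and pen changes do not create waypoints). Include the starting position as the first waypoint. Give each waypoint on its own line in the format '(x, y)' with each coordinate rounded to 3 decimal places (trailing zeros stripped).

Answer: (-1, 9)
(11, 9)
(-9, 9)
(-26, 9)
(-34, 9)
(-53, 9)
(-69.454, 18.5)
(-72.919, 20.5)

Derivation:
Executing turtle program step by step:
Start: pos=(-1,9), heading=180, pen down
BK 12: (-1,9) -> (11,9) [heading=180, draw]
FD 20: (11,9) -> (-9,9) [heading=180, draw]
FD 17: (-9,9) -> (-26,9) [heading=180, draw]
FD 8: (-26,9) -> (-34,9) [heading=180, draw]
FD 19: (-34,9) -> (-53,9) [heading=180, draw]
RT 30: heading 180 -> 150
FD 19: (-53,9) -> (-69.454,18.5) [heading=150, draw]
FD 4: (-69.454,18.5) -> (-72.919,20.5) [heading=150, draw]
Final: pos=(-72.919,20.5), heading=150, 7 segment(s) drawn
Waypoints (8 total):
(-1, 9)
(11, 9)
(-9, 9)
(-26, 9)
(-34, 9)
(-53, 9)
(-69.454, 18.5)
(-72.919, 20.5)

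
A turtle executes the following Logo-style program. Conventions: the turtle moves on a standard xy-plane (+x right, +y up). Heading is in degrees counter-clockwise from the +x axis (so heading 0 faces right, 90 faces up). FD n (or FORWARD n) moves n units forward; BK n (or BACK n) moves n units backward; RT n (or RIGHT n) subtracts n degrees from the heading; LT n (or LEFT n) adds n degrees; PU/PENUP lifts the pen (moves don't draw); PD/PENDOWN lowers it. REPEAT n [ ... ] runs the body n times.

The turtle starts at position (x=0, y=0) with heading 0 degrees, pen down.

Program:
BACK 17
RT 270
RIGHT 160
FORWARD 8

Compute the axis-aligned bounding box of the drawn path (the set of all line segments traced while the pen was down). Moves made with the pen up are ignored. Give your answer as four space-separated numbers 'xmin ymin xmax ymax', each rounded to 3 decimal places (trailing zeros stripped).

Executing turtle program step by step:
Start: pos=(0,0), heading=0, pen down
BK 17: (0,0) -> (-17,0) [heading=0, draw]
RT 270: heading 0 -> 90
RT 160: heading 90 -> 290
FD 8: (-17,0) -> (-14.264,-7.518) [heading=290, draw]
Final: pos=(-14.264,-7.518), heading=290, 2 segment(s) drawn

Segment endpoints: x in {-17, -14.264, 0}, y in {-7.518, 0}
xmin=-17, ymin=-7.518, xmax=0, ymax=0

Answer: -17 -7.518 0 0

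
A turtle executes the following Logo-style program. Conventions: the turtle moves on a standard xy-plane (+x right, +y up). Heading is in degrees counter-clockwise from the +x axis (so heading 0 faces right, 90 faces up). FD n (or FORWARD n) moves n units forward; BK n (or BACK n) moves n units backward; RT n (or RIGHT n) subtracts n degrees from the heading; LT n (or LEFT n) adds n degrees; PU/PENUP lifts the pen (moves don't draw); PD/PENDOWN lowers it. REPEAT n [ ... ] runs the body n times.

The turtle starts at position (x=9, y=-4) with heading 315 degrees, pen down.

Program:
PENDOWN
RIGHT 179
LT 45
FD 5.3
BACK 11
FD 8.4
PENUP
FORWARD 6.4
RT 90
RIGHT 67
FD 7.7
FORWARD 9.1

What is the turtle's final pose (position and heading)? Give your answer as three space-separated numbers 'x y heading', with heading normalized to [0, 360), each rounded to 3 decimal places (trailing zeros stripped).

Answer: 15.249 2.674 24

Derivation:
Executing turtle program step by step:
Start: pos=(9,-4), heading=315, pen down
PD: pen down
RT 179: heading 315 -> 136
LT 45: heading 136 -> 181
FD 5.3: (9,-4) -> (3.701,-4.092) [heading=181, draw]
BK 11: (3.701,-4.092) -> (14.699,-3.901) [heading=181, draw]
FD 8.4: (14.699,-3.901) -> (6.3,-4.047) [heading=181, draw]
PU: pen up
FD 6.4: (6.3,-4.047) -> (-0.099,-4.159) [heading=181, move]
RT 90: heading 181 -> 91
RT 67: heading 91 -> 24
FD 7.7: (-0.099,-4.159) -> (6.936,-1.027) [heading=24, move]
FD 9.1: (6.936,-1.027) -> (15.249,2.674) [heading=24, move]
Final: pos=(15.249,2.674), heading=24, 3 segment(s) drawn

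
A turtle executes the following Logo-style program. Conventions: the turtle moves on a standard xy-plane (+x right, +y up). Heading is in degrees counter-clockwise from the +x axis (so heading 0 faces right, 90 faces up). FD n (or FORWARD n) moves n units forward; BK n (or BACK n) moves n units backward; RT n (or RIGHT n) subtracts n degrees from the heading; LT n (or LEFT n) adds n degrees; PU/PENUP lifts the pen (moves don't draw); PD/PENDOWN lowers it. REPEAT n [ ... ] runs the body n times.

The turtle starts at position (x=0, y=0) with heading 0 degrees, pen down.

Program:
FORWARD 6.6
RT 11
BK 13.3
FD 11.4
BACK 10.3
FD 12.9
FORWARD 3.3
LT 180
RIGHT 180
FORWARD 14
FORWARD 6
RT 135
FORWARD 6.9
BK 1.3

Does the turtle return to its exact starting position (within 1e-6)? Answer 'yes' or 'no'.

Answer: no

Derivation:
Executing turtle program step by step:
Start: pos=(0,0), heading=0, pen down
FD 6.6: (0,0) -> (6.6,0) [heading=0, draw]
RT 11: heading 0 -> 349
BK 13.3: (6.6,0) -> (-6.456,2.538) [heading=349, draw]
FD 11.4: (-6.456,2.538) -> (4.735,0.363) [heading=349, draw]
BK 10.3: (4.735,0.363) -> (-5.376,2.328) [heading=349, draw]
FD 12.9: (-5.376,2.328) -> (7.287,-0.134) [heading=349, draw]
FD 3.3: (7.287,-0.134) -> (10.527,-0.763) [heading=349, draw]
LT 180: heading 349 -> 169
RT 180: heading 169 -> 349
FD 14: (10.527,-0.763) -> (24.269,-3.435) [heading=349, draw]
FD 6: (24.269,-3.435) -> (30.159,-4.579) [heading=349, draw]
RT 135: heading 349 -> 214
FD 6.9: (30.159,-4.579) -> (24.439,-8.438) [heading=214, draw]
BK 1.3: (24.439,-8.438) -> (25.516,-7.711) [heading=214, draw]
Final: pos=(25.516,-7.711), heading=214, 10 segment(s) drawn

Start position: (0, 0)
Final position: (25.516, -7.711)
Distance = 26.656; >= 1e-6 -> NOT closed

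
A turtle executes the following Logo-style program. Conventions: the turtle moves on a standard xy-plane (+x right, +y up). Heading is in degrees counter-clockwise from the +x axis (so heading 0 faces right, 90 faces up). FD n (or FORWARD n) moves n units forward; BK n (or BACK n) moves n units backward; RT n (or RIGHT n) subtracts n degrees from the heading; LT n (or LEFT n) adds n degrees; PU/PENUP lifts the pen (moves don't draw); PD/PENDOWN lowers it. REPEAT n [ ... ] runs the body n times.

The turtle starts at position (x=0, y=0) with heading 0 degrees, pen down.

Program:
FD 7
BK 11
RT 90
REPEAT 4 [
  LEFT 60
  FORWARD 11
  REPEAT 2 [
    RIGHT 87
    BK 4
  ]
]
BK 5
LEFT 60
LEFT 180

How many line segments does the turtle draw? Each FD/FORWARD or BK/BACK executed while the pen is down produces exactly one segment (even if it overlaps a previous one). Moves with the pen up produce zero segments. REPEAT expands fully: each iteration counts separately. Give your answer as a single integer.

Answer: 15

Derivation:
Executing turtle program step by step:
Start: pos=(0,0), heading=0, pen down
FD 7: (0,0) -> (7,0) [heading=0, draw]
BK 11: (7,0) -> (-4,0) [heading=0, draw]
RT 90: heading 0 -> 270
REPEAT 4 [
  -- iteration 1/4 --
  LT 60: heading 270 -> 330
  FD 11: (-4,0) -> (5.526,-5.5) [heading=330, draw]
  REPEAT 2 [
    -- iteration 1/2 --
    RT 87: heading 330 -> 243
    BK 4: (5.526,-5.5) -> (7.342,-1.936) [heading=243, draw]
    -- iteration 2/2 --
    RT 87: heading 243 -> 156
    BK 4: (7.342,-1.936) -> (10.996,-3.563) [heading=156, draw]
  ]
  -- iteration 2/4 --
  LT 60: heading 156 -> 216
  FD 11: (10.996,-3.563) -> (2.097,-10.029) [heading=216, draw]
  REPEAT 2 [
    -- iteration 1/2 --
    RT 87: heading 216 -> 129
    BK 4: (2.097,-10.029) -> (4.615,-13.137) [heading=129, draw]
    -- iteration 2/2 --
    RT 87: heading 129 -> 42
    BK 4: (4.615,-13.137) -> (1.642,-15.814) [heading=42, draw]
  ]
  -- iteration 3/4 --
  LT 60: heading 42 -> 102
  FD 11: (1.642,-15.814) -> (-0.645,-5.054) [heading=102, draw]
  REPEAT 2 [
    -- iteration 1/2 --
    RT 87: heading 102 -> 15
    BK 4: (-0.645,-5.054) -> (-4.509,-6.089) [heading=15, draw]
    -- iteration 2/2 --
    RT 87: heading 15 -> 288
    BK 4: (-4.509,-6.089) -> (-5.745,-2.285) [heading=288, draw]
  ]
  -- iteration 4/4 --
  LT 60: heading 288 -> 348
  FD 11: (-5.745,-2.285) -> (5.015,-4.572) [heading=348, draw]
  REPEAT 2 [
    -- iteration 1/2 --
    RT 87: heading 348 -> 261
    BK 4: (5.015,-4.572) -> (5.641,-0.621) [heading=261, draw]
    -- iteration 2/2 --
    RT 87: heading 261 -> 174
    BK 4: (5.641,-0.621) -> (9.619,-1.039) [heading=174, draw]
  ]
]
BK 5: (9.619,-1.039) -> (14.591,-1.562) [heading=174, draw]
LT 60: heading 174 -> 234
LT 180: heading 234 -> 54
Final: pos=(14.591,-1.562), heading=54, 15 segment(s) drawn
Segments drawn: 15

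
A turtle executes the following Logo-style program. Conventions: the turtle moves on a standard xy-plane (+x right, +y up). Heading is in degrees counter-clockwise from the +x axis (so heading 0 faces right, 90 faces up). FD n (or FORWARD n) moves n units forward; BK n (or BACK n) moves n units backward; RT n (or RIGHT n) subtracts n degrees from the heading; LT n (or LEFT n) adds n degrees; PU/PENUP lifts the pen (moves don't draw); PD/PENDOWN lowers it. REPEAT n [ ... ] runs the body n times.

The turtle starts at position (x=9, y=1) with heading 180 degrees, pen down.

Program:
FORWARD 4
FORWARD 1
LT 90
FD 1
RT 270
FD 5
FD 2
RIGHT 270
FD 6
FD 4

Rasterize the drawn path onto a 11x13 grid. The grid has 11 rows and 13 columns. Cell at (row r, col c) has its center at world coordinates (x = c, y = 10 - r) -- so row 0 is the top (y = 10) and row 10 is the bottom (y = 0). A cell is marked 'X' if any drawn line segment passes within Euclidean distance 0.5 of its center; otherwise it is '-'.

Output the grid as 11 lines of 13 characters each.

Answer: -----------X-
-----------X-
-----------X-
-----------X-
-----------X-
-----------X-
-----------X-
-----------X-
-----------X-
----XXXXXX-X-
----XXXXXXXX-

Derivation:
Segment 0: (9,1) -> (5,1)
Segment 1: (5,1) -> (4,1)
Segment 2: (4,1) -> (4,0)
Segment 3: (4,0) -> (9,0)
Segment 4: (9,0) -> (11,0)
Segment 5: (11,0) -> (11,6)
Segment 6: (11,6) -> (11,10)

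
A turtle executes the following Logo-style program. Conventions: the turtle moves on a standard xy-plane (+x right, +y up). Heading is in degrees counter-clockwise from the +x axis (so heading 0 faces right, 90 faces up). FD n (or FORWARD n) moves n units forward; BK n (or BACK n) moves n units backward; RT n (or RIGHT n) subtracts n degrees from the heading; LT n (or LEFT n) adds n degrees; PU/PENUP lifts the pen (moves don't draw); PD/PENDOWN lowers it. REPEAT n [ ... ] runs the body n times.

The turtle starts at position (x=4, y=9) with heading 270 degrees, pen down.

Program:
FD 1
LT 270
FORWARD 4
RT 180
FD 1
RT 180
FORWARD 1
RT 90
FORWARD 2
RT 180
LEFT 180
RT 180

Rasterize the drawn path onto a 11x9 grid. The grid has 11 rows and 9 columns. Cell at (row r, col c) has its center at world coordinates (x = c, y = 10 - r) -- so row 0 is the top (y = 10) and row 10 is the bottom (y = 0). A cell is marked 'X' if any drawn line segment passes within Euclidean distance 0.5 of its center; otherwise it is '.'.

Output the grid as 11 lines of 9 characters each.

Answer: X........
X...X....
XXXXX....
.........
.........
.........
.........
.........
.........
.........
.........

Derivation:
Segment 0: (4,9) -> (4,8)
Segment 1: (4,8) -> (0,8)
Segment 2: (0,8) -> (1,8)
Segment 3: (1,8) -> (0,8)
Segment 4: (0,8) -> (0,10)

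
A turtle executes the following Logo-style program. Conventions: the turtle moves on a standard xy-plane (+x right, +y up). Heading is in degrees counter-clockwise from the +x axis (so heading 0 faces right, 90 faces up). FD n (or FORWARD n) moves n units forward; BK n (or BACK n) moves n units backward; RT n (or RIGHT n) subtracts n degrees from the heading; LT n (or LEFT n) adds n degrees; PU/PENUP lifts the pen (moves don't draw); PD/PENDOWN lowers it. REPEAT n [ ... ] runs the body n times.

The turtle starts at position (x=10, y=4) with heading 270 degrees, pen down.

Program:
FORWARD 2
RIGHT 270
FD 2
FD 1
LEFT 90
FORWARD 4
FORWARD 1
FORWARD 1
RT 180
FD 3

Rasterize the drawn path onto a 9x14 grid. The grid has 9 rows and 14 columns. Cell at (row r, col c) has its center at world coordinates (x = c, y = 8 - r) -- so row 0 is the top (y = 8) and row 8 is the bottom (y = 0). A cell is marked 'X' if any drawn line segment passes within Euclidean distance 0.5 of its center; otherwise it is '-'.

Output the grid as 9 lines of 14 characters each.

Answer: -------------X
-------------X
-------------X
-------------X
----------X--X
----------X--X
----------XXXX
--------------
--------------

Derivation:
Segment 0: (10,4) -> (10,2)
Segment 1: (10,2) -> (12,2)
Segment 2: (12,2) -> (13,2)
Segment 3: (13,2) -> (13,6)
Segment 4: (13,6) -> (13,7)
Segment 5: (13,7) -> (13,8)
Segment 6: (13,8) -> (13,5)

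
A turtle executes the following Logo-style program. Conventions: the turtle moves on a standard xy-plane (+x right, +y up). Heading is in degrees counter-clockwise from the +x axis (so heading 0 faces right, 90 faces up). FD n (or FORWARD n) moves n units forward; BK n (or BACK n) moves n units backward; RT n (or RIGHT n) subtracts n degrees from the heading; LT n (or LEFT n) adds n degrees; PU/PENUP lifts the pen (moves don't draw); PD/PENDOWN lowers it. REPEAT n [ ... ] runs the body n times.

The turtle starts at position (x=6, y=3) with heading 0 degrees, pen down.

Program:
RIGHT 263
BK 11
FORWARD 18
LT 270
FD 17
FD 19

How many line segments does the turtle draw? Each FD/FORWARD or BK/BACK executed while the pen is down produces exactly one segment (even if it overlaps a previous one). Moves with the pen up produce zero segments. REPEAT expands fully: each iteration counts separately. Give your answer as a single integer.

Executing turtle program step by step:
Start: pos=(6,3), heading=0, pen down
RT 263: heading 0 -> 97
BK 11: (6,3) -> (7.341,-7.918) [heading=97, draw]
FD 18: (7.341,-7.918) -> (5.147,9.948) [heading=97, draw]
LT 270: heading 97 -> 7
FD 17: (5.147,9.948) -> (22.02,12.02) [heading=7, draw]
FD 19: (22.02,12.02) -> (40.879,14.335) [heading=7, draw]
Final: pos=(40.879,14.335), heading=7, 4 segment(s) drawn
Segments drawn: 4

Answer: 4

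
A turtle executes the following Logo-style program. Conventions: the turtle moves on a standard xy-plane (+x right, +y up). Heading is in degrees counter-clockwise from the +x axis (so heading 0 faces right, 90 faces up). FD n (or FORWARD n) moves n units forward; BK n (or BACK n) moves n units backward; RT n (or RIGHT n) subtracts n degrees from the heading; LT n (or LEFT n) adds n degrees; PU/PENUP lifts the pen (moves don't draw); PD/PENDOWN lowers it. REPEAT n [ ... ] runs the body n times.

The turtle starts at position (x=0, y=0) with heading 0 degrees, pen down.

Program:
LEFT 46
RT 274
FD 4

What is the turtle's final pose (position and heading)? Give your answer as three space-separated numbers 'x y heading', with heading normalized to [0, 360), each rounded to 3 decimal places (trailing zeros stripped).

Answer: -2.677 2.973 132

Derivation:
Executing turtle program step by step:
Start: pos=(0,0), heading=0, pen down
LT 46: heading 0 -> 46
RT 274: heading 46 -> 132
FD 4: (0,0) -> (-2.677,2.973) [heading=132, draw]
Final: pos=(-2.677,2.973), heading=132, 1 segment(s) drawn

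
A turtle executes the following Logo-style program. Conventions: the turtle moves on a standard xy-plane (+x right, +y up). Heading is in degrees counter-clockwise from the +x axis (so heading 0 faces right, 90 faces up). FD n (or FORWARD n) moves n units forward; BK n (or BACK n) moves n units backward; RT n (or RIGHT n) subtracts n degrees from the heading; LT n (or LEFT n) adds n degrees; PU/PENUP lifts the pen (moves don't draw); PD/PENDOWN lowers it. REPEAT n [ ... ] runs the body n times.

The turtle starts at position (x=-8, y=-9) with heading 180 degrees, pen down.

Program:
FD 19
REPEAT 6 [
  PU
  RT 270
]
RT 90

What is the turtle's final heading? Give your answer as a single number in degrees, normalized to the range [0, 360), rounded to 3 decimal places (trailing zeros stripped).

Answer: 270

Derivation:
Executing turtle program step by step:
Start: pos=(-8,-9), heading=180, pen down
FD 19: (-8,-9) -> (-27,-9) [heading=180, draw]
REPEAT 6 [
  -- iteration 1/6 --
  PU: pen up
  RT 270: heading 180 -> 270
  -- iteration 2/6 --
  PU: pen up
  RT 270: heading 270 -> 0
  -- iteration 3/6 --
  PU: pen up
  RT 270: heading 0 -> 90
  -- iteration 4/6 --
  PU: pen up
  RT 270: heading 90 -> 180
  -- iteration 5/6 --
  PU: pen up
  RT 270: heading 180 -> 270
  -- iteration 6/6 --
  PU: pen up
  RT 270: heading 270 -> 0
]
RT 90: heading 0 -> 270
Final: pos=(-27,-9), heading=270, 1 segment(s) drawn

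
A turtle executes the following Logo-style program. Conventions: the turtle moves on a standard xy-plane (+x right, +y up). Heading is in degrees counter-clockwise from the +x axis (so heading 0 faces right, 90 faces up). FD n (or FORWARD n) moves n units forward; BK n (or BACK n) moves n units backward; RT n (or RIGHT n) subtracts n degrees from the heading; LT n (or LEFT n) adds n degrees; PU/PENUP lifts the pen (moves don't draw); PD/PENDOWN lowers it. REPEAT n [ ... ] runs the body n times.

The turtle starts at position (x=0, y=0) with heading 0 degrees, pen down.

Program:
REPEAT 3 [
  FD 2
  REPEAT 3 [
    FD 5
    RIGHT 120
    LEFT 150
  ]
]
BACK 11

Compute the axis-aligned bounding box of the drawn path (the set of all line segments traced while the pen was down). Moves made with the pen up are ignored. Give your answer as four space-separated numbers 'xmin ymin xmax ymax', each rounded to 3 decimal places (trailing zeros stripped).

Answer: -6.83 0 13.83 24.83

Derivation:
Executing turtle program step by step:
Start: pos=(0,0), heading=0, pen down
REPEAT 3 [
  -- iteration 1/3 --
  FD 2: (0,0) -> (2,0) [heading=0, draw]
  REPEAT 3 [
    -- iteration 1/3 --
    FD 5: (2,0) -> (7,0) [heading=0, draw]
    RT 120: heading 0 -> 240
    LT 150: heading 240 -> 30
    -- iteration 2/3 --
    FD 5: (7,0) -> (11.33,2.5) [heading=30, draw]
    RT 120: heading 30 -> 270
    LT 150: heading 270 -> 60
    -- iteration 3/3 --
    FD 5: (11.33,2.5) -> (13.83,6.83) [heading=60, draw]
    RT 120: heading 60 -> 300
    LT 150: heading 300 -> 90
  ]
  -- iteration 2/3 --
  FD 2: (13.83,6.83) -> (13.83,8.83) [heading=90, draw]
  REPEAT 3 [
    -- iteration 1/3 --
    FD 5: (13.83,8.83) -> (13.83,13.83) [heading=90, draw]
    RT 120: heading 90 -> 330
    LT 150: heading 330 -> 120
    -- iteration 2/3 --
    FD 5: (13.83,13.83) -> (11.33,18.16) [heading=120, draw]
    RT 120: heading 120 -> 0
    LT 150: heading 0 -> 150
    -- iteration 3/3 --
    FD 5: (11.33,18.16) -> (7,20.66) [heading=150, draw]
    RT 120: heading 150 -> 30
    LT 150: heading 30 -> 180
  ]
  -- iteration 3/3 --
  FD 2: (7,20.66) -> (5,20.66) [heading=180, draw]
  REPEAT 3 [
    -- iteration 1/3 --
    FD 5: (5,20.66) -> (0,20.66) [heading=180, draw]
    RT 120: heading 180 -> 60
    LT 150: heading 60 -> 210
    -- iteration 2/3 --
    FD 5: (0,20.66) -> (-4.33,18.16) [heading=210, draw]
    RT 120: heading 210 -> 90
    LT 150: heading 90 -> 240
    -- iteration 3/3 --
    FD 5: (-4.33,18.16) -> (-6.83,13.83) [heading=240, draw]
    RT 120: heading 240 -> 120
    LT 150: heading 120 -> 270
  ]
]
BK 11: (-6.83,13.83) -> (-6.83,24.83) [heading=270, draw]
Final: pos=(-6.83,24.83), heading=270, 13 segment(s) drawn

Segment endpoints: x in {-6.83, -6.83, -4.33, 0, 0, 2, 5, 7, 7, 11.33, 13.83}, y in {0, 2.5, 6.83, 8.83, 13.83, 13.83, 18.16, 20.66, 24.83}
xmin=-6.83, ymin=0, xmax=13.83, ymax=24.83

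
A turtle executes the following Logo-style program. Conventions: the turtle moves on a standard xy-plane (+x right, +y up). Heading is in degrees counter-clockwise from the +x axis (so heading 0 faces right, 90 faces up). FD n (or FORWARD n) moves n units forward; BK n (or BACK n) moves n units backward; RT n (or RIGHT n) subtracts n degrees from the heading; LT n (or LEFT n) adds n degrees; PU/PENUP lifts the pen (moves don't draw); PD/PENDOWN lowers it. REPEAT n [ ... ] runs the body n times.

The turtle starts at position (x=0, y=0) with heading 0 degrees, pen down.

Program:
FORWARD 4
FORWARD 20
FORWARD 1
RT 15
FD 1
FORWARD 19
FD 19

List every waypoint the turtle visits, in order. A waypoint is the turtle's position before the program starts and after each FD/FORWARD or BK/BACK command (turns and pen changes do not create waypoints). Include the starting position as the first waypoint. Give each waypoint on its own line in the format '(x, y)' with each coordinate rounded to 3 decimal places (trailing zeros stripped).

Answer: (0, 0)
(4, 0)
(24, 0)
(25, 0)
(25.966, -0.259)
(44.319, -5.176)
(62.671, -10.094)

Derivation:
Executing turtle program step by step:
Start: pos=(0,0), heading=0, pen down
FD 4: (0,0) -> (4,0) [heading=0, draw]
FD 20: (4,0) -> (24,0) [heading=0, draw]
FD 1: (24,0) -> (25,0) [heading=0, draw]
RT 15: heading 0 -> 345
FD 1: (25,0) -> (25.966,-0.259) [heading=345, draw]
FD 19: (25.966,-0.259) -> (44.319,-5.176) [heading=345, draw]
FD 19: (44.319,-5.176) -> (62.671,-10.094) [heading=345, draw]
Final: pos=(62.671,-10.094), heading=345, 6 segment(s) drawn
Waypoints (7 total):
(0, 0)
(4, 0)
(24, 0)
(25, 0)
(25.966, -0.259)
(44.319, -5.176)
(62.671, -10.094)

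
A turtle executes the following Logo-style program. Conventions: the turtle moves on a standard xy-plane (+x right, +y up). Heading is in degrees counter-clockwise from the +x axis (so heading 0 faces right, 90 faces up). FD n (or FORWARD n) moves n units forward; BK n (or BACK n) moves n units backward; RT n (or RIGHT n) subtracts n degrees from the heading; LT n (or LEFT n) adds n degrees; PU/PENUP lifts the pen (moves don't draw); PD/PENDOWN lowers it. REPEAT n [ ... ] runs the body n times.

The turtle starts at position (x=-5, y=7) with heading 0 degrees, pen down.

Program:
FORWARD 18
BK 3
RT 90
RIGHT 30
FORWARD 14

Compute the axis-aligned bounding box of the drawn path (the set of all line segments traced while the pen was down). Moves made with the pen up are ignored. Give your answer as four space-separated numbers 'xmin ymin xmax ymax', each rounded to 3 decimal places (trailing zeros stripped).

Answer: -5 -5.124 13 7

Derivation:
Executing turtle program step by step:
Start: pos=(-5,7), heading=0, pen down
FD 18: (-5,7) -> (13,7) [heading=0, draw]
BK 3: (13,7) -> (10,7) [heading=0, draw]
RT 90: heading 0 -> 270
RT 30: heading 270 -> 240
FD 14: (10,7) -> (3,-5.124) [heading=240, draw]
Final: pos=(3,-5.124), heading=240, 3 segment(s) drawn

Segment endpoints: x in {-5, 3, 10, 13}, y in {-5.124, 7}
xmin=-5, ymin=-5.124, xmax=13, ymax=7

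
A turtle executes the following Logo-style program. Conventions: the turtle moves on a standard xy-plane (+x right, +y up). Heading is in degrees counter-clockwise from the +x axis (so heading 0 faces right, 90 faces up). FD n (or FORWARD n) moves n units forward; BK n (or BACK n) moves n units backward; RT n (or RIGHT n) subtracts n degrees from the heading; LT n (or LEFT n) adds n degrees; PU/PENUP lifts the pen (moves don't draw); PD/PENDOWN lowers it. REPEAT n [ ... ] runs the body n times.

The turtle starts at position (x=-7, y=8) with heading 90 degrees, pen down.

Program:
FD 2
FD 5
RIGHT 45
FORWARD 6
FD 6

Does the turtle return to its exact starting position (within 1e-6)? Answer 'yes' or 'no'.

Executing turtle program step by step:
Start: pos=(-7,8), heading=90, pen down
FD 2: (-7,8) -> (-7,10) [heading=90, draw]
FD 5: (-7,10) -> (-7,15) [heading=90, draw]
RT 45: heading 90 -> 45
FD 6: (-7,15) -> (-2.757,19.243) [heading=45, draw]
FD 6: (-2.757,19.243) -> (1.485,23.485) [heading=45, draw]
Final: pos=(1.485,23.485), heading=45, 4 segment(s) drawn

Start position: (-7, 8)
Final position: (1.485, 23.485)
Distance = 17.658; >= 1e-6 -> NOT closed

Answer: no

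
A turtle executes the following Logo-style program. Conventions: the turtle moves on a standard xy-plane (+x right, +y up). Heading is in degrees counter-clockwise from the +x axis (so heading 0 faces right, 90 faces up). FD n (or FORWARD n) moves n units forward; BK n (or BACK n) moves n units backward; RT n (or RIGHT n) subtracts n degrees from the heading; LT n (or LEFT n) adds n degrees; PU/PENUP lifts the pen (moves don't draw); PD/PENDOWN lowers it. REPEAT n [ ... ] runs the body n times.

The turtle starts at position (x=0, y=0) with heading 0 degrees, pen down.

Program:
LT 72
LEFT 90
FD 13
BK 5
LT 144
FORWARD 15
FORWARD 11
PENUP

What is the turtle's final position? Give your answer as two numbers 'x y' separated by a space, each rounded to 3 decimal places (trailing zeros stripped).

Executing turtle program step by step:
Start: pos=(0,0), heading=0, pen down
LT 72: heading 0 -> 72
LT 90: heading 72 -> 162
FD 13: (0,0) -> (-12.364,4.017) [heading=162, draw]
BK 5: (-12.364,4.017) -> (-7.608,2.472) [heading=162, draw]
LT 144: heading 162 -> 306
FD 15: (-7.608,2.472) -> (1.208,-9.663) [heading=306, draw]
FD 11: (1.208,-9.663) -> (7.674,-18.562) [heading=306, draw]
PU: pen up
Final: pos=(7.674,-18.562), heading=306, 4 segment(s) drawn

Answer: 7.674 -18.562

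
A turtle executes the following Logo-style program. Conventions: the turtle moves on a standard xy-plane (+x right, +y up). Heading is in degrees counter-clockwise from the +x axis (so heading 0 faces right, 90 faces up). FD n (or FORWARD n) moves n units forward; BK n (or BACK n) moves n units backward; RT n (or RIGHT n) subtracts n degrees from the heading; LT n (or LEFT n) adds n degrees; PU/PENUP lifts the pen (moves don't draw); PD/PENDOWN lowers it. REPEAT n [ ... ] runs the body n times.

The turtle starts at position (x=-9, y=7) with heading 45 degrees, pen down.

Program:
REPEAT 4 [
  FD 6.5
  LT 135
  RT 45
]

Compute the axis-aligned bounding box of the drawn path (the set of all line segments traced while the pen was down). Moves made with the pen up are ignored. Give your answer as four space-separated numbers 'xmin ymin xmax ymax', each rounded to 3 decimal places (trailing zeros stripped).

Executing turtle program step by step:
Start: pos=(-9,7), heading=45, pen down
REPEAT 4 [
  -- iteration 1/4 --
  FD 6.5: (-9,7) -> (-4.404,11.596) [heading=45, draw]
  LT 135: heading 45 -> 180
  RT 45: heading 180 -> 135
  -- iteration 2/4 --
  FD 6.5: (-4.404,11.596) -> (-9,16.192) [heading=135, draw]
  LT 135: heading 135 -> 270
  RT 45: heading 270 -> 225
  -- iteration 3/4 --
  FD 6.5: (-9,16.192) -> (-13.596,11.596) [heading=225, draw]
  LT 135: heading 225 -> 0
  RT 45: heading 0 -> 315
  -- iteration 4/4 --
  FD 6.5: (-13.596,11.596) -> (-9,7) [heading=315, draw]
  LT 135: heading 315 -> 90
  RT 45: heading 90 -> 45
]
Final: pos=(-9,7), heading=45, 4 segment(s) drawn

Segment endpoints: x in {-13.596, -9, -9, -4.404}, y in {7, 7, 11.596, 16.192}
xmin=-13.596, ymin=7, xmax=-4.404, ymax=16.192

Answer: -13.596 7 -4.404 16.192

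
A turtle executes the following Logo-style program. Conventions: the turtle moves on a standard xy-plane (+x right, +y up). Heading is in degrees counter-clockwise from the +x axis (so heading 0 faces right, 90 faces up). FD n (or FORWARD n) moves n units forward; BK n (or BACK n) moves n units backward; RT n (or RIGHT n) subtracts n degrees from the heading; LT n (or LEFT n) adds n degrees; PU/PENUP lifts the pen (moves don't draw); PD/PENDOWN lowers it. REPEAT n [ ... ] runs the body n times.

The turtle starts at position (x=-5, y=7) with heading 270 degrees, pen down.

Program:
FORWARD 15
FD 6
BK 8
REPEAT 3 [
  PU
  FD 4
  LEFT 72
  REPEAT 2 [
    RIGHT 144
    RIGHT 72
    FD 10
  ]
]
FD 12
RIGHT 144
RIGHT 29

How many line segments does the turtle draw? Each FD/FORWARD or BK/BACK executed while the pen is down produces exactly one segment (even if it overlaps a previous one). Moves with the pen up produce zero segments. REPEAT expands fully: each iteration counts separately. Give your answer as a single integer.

Executing turtle program step by step:
Start: pos=(-5,7), heading=270, pen down
FD 15: (-5,7) -> (-5,-8) [heading=270, draw]
FD 6: (-5,-8) -> (-5,-14) [heading=270, draw]
BK 8: (-5,-14) -> (-5,-6) [heading=270, draw]
REPEAT 3 [
  -- iteration 1/3 --
  PU: pen up
  FD 4: (-5,-6) -> (-5,-10) [heading=270, move]
  LT 72: heading 270 -> 342
  REPEAT 2 [
    -- iteration 1/2 --
    RT 144: heading 342 -> 198
    RT 72: heading 198 -> 126
    FD 10: (-5,-10) -> (-10.878,-1.91) [heading=126, move]
    -- iteration 2/2 --
    RT 144: heading 126 -> 342
    RT 72: heading 342 -> 270
    FD 10: (-10.878,-1.91) -> (-10.878,-11.91) [heading=270, move]
  ]
  -- iteration 2/3 --
  PU: pen up
  FD 4: (-10.878,-11.91) -> (-10.878,-15.91) [heading=270, move]
  LT 72: heading 270 -> 342
  REPEAT 2 [
    -- iteration 1/2 --
    RT 144: heading 342 -> 198
    RT 72: heading 198 -> 126
    FD 10: (-10.878,-15.91) -> (-16.756,-7.82) [heading=126, move]
    -- iteration 2/2 --
    RT 144: heading 126 -> 342
    RT 72: heading 342 -> 270
    FD 10: (-16.756,-7.82) -> (-16.756,-17.82) [heading=270, move]
  ]
  -- iteration 3/3 --
  PU: pen up
  FD 4: (-16.756,-17.82) -> (-16.756,-21.82) [heading=270, move]
  LT 72: heading 270 -> 342
  REPEAT 2 [
    -- iteration 1/2 --
    RT 144: heading 342 -> 198
    RT 72: heading 198 -> 126
    FD 10: (-16.756,-21.82) -> (-22.634,-13.729) [heading=126, move]
    -- iteration 2/2 --
    RT 144: heading 126 -> 342
    RT 72: heading 342 -> 270
    FD 10: (-22.634,-13.729) -> (-22.634,-23.729) [heading=270, move]
  ]
]
FD 12: (-22.634,-23.729) -> (-22.634,-35.729) [heading=270, move]
RT 144: heading 270 -> 126
RT 29: heading 126 -> 97
Final: pos=(-22.634,-35.729), heading=97, 3 segment(s) drawn
Segments drawn: 3

Answer: 3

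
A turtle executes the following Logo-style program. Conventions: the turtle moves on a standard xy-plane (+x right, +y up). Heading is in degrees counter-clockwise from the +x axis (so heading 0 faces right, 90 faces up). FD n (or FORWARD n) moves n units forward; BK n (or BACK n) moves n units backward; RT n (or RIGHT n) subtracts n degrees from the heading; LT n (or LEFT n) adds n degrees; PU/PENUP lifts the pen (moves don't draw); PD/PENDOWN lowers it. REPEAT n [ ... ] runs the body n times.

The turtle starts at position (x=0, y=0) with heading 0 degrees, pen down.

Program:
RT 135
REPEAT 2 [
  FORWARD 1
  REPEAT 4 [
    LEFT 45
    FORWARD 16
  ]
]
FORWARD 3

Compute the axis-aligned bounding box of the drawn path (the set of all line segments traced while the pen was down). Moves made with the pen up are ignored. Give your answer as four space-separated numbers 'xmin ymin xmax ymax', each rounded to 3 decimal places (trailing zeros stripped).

Executing turtle program step by step:
Start: pos=(0,0), heading=0, pen down
RT 135: heading 0 -> 225
REPEAT 2 [
  -- iteration 1/2 --
  FD 1: (0,0) -> (-0.707,-0.707) [heading=225, draw]
  REPEAT 4 [
    -- iteration 1/4 --
    LT 45: heading 225 -> 270
    FD 16: (-0.707,-0.707) -> (-0.707,-16.707) [heading=270, draw]
    -- iteration 2/4 --
    LT 45: heading 270 -> 315
    FD 16: (-0.707,-16.707) -> (10.607,-28.021) [heading=315, draw]
    -- iteration 3/4 --
    LT 45: heading 315 -> 0
    FD 16: (10.607,-28.021) -> (26.607,-28.021) [heading=0, draw]
    -- iteration 4/4 --
    LT 45: heading 0 -> 45
    FD 16: (26.607,-28.021) -> (37.92,-16.707) [heading=45, draw]
  ]
  -- iteration 2/2 --
  FD 1: (37.92,-16.707) -> (38.627,-16) [heading=45, draw]
  REPEAT 4 [
    -- iteration 1/4 --
    LT 45: heading 45 -> 90
    FD 16: (38.627,-16) -> (38.627,0) [heading=90, draw]
    -- iteration 2/4 --
    LT 45: heading 90 -> 135
    FD 16: (38.627,0) -> (27.314,11.314) [heading=135, draw]
    -- iteration 3/4 --
    LT 45: heading 135 -> 180
    FD 16: (27.314,11.314) -> (11.314,11.314) [heading=180, draw]
    -- iteration 4/4 --
    LT 45: heading 180 -> 225
    FD 16: (11.314,11.314) -> (0,0) [heading=225, draw]
  ]
]
FD 3: (0,0) -> (-2.121,-2.121) [heading=225, draw]
Final: pos=(-2.121,-2.121), heading=225, 11 segment(s) drawn

Segment endpoints: x in {-2.121, -0.707, -0.707, 0, 0, 10.607, 11.314, 26.607, 27.314, 37.92, 38.627}, y in {-28.021, -16.707, -16, -2.121, -0.707, 0, 0, 0, 11.314, 11.314}
xmin=-2.121, ymin=-28.021, xmax=38.627, ymax=11.314

Answer: -2.121 -28.021 38.627 11.314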